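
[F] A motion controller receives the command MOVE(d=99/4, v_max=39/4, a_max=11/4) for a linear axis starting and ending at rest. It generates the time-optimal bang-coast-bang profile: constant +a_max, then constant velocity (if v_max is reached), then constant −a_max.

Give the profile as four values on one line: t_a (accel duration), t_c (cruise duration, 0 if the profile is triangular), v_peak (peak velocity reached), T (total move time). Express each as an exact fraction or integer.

t_a=3 t_c=0 v_peak=33/4 T=6

v_max²/a_max = (39/4)²/(11/4) = 1521/44
99/4 < 1521/44 so t_c = 0
v_peak = √(99/4·11/4) = √(1089/16) = 33/4
t_a = (33/4)/(11/4) = 3; t_c = 0
T = 2·3 = 6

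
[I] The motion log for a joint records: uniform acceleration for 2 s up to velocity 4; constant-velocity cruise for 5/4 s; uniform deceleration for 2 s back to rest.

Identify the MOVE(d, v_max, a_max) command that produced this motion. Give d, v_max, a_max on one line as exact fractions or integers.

d=13 v_max=4 a_max=2

a_max = 4/2 = 2
d_a = ½·4·2 = 4; d_c = 4·5/4 = 5
d = 2·4 + 5 = 13
t_c = 5/4 > 0 → v_max = v_peak = 4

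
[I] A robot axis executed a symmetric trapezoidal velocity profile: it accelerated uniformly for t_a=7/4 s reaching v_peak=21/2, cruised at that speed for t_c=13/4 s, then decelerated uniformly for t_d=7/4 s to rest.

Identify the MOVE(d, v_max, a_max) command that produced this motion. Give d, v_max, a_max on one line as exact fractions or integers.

a_max = (21/2)/(7/4) = 6
d_a = ½·21/2·7/4 = 147/16; d_c = 21/2·13/4 = 273/8
d = 2·147/16 + 273/8 = 105/2
t_c = 13/4 > 0 so v_max = 21/2

d=105/2 v_max=21/2 a_max=6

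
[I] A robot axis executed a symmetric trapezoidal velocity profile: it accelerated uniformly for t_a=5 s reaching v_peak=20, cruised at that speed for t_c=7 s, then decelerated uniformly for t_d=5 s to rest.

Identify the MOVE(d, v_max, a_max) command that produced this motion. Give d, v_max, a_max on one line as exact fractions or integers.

a_max = 20/5 = 4
d_a = ½·20·5 = 50; d_c = 20·7 = 140
d = 2·50 + 140 = 240
t_c = 7 > 0 → v_max = v_peak = 20

d=240 v_max=20 a_max=4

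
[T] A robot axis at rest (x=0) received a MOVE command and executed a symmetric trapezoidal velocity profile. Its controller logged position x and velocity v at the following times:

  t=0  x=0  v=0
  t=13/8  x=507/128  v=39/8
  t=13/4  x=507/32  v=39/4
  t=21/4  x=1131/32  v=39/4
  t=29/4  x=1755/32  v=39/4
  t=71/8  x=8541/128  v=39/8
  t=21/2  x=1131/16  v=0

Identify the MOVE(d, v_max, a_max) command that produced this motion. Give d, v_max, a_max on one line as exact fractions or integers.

d=1131/16 v_max=39/4 a_max=3

final state: t=21/2, x=1131/16, v=0 → d = 1131/16
a_max = (39/8−0)/(13/8−0) = 3
max v = 39/4 over t∈[13/4,29/4] → v_max = 39/4
check: 39/4·(13/4+4) = 1131/16 ✓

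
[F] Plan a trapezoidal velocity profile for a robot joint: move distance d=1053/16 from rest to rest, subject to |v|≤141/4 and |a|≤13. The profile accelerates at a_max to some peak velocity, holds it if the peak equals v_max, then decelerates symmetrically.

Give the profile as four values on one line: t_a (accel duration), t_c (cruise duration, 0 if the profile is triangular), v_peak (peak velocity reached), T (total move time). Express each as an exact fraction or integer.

t_a=9/4 t_c=0 v_peak=117/4 T=9/2

v_max²/a_max = (141/4)²/13 = 19881/208
1053/16 < 19881/208 → triangular
v_peak = √(1053/16·13) = √(13689/16) = 117/4
t_a = (117/4)/13 = 9/4; t_c = 0
T = 2·9/4 = 9/2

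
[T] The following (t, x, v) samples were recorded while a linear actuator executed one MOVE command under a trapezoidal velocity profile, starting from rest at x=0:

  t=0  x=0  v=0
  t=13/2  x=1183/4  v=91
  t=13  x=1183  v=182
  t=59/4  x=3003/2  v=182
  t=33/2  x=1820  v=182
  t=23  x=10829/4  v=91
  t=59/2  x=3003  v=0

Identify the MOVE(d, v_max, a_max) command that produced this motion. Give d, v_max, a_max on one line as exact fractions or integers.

d=3003 v_max=182 a_max=14

final state: t=59/2, x=3003, v=0 → d = 3003
a_max = (91−0)/(13/2−0) = 14
max v = 182 over t∈[13,33/2] → v_max = 182
check: 182·(13+7/2) = 3003 ✓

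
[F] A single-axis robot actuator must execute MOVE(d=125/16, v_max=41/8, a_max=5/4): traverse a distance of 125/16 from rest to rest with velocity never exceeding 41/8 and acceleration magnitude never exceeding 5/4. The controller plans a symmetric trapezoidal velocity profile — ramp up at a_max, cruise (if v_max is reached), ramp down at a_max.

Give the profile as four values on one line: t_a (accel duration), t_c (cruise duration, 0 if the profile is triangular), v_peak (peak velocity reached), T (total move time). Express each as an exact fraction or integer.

(v_max)²/a_max = (41/8)²/(5/4) = 1681/80
125/16 < 1681/80 → triangular
v_peak = √(125/16·5/4) = √(625/64) = 25/8
t_a = (25/8)/(5/4) = 5/2; t_c = 0
T = 2·5/2 = 5

t_a=5/2 t_c=0 v_peak=25/8 T=5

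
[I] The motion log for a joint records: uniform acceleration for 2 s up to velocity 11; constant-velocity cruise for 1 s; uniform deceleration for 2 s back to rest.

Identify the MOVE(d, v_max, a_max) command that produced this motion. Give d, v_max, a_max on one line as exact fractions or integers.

d=33 v_max=11 a_max=11/2

a_max = 11/2
d_a = ½·11·2 = 11; d_c = 11·1 = 11
d = 2·11 + 11 = 33
t_c = 1 > 0 → v_max = v_peak = 11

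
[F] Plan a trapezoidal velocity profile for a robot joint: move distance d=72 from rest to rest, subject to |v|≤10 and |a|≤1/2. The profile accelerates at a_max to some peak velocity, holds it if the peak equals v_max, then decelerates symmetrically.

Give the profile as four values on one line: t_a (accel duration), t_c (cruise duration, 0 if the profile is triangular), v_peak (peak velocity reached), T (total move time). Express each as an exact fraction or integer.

v_max²/a_max = 10²/(1/2) = 200
72 < 200 so t_c = 0
v_peak = √(72·1/2) = √36 = 6
t_a = 6/(1/2) = 12; t_c = 0
T = 2·12 = 24

t_a=12 t_c=0 v_peak=6 T=24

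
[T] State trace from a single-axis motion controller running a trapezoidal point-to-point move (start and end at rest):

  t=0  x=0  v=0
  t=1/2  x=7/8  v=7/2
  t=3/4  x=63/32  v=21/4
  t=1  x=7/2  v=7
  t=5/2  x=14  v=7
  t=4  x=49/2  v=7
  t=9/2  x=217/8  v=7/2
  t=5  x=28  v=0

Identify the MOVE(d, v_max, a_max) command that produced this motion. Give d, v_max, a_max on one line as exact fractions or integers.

d=28 v_max=7 a_max=7

final state: t=5, x=28, v=0 → d = 28
a_max = (7/2−0)/(1/2−0) = 7
max v = 7 over t∈[1,4] → v_max = 7
check: 7·(1+3) = 28 ✓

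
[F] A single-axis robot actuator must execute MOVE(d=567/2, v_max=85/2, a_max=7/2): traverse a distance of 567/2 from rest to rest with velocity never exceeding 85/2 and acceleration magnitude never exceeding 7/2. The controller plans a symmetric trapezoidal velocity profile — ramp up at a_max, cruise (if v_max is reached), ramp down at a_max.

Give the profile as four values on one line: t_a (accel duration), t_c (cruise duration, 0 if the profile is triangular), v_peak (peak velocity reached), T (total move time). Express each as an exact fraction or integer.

v_max²/a_max = (85/2)²/(7/2) = 7225/14
567/2 < 7225/14 ⇒ no cruise
v_peak = √(567/2·7/2) = √(3969/4) = 63/2
t_a = (63/2)/(7/2) = 9; t_c = 0
T = 2·9 = 18

t_a=9 t_c=0 v_peak=63/2 T=18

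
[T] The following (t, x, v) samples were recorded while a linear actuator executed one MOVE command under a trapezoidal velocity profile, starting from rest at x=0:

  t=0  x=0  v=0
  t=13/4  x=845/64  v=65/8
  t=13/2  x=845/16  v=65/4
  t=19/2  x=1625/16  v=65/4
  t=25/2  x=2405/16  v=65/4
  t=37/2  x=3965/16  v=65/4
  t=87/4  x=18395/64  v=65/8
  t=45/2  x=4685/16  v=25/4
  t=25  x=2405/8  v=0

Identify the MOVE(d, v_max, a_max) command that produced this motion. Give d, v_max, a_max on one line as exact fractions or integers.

final state: t=25, x=2405/8, v=0 → d = 2405/8
a_max = (65/8−0)/(13/4−0) = 5/2
max v = 65/4 over t∈[13/2,37/2] → v_max = 65/4
check: 65/4·(13/2+12) = 2405/8 ✓

d=2405/8 v_max=65/4 a_max=5/2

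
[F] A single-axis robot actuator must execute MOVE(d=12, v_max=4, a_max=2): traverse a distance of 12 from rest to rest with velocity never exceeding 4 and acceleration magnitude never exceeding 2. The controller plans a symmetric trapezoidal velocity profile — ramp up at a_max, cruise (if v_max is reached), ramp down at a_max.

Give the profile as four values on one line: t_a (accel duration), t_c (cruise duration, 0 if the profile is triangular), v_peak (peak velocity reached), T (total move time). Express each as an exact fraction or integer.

t_a=2 t_c=1 v_peak=4 T=5

v_max²/a_max = 4²/2 = 8
12 ≥ 8 → trapezoidal
t_a = 4/2 = 2; v_peak = 4
d_cruise = 12 − 8 = 4; t_c = 4/4 = 1
T = 2·2 + 1 = 5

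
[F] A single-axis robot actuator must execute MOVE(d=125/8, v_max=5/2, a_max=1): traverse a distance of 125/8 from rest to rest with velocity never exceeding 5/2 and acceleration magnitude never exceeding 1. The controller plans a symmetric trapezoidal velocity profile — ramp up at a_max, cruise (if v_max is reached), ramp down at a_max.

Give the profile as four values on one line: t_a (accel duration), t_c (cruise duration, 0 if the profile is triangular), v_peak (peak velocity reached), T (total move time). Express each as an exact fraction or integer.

t_a=5/2 t_c=15/4 v_peak=5/2 T=35/4

vₘ²/aₘ = (5/2)²/1 = 25/4
125/8 ≥ 25/4 ⇒ cruise phase
t_a = (5/2)/1 = 5/2; v_peak = 5/2
d_cruise = 125/8 − 25/4 = 75/8; t_c = (75/8)/(5/2) = 15/4
T = 2·5/2 + 15/4 = 35/4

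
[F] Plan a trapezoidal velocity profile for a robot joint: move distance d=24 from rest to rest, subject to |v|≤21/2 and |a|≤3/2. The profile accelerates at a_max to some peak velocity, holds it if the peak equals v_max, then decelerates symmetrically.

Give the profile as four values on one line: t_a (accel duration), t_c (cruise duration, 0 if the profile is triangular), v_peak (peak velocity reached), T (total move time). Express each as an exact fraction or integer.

t_a=4 t_c=0 v_peak=6 T=8

v_max²/a_max = (21/2)²/(3/2) = 147/2
24 < 147/2 so t_c = 0
v_peak = √(24·3/2) = √36 = 6
t_a = 6/(3/2) = 4; t_c = 0
T = 2·4 = 8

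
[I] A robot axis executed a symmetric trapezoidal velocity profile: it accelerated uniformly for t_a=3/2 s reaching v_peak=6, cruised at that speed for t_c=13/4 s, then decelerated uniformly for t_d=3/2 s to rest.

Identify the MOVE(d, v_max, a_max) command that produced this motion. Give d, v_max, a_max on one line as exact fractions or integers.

d=57/2 v_max=6 a_max=4

a_max = 6/(3/2) = 4
d_a = ½·6·3/2 = 9/2; d_c = 6·13/4 = 39/2
d = 2·9/2 + 39/2 = 57/2
t_c = 13/4 > 0 so v_max = 6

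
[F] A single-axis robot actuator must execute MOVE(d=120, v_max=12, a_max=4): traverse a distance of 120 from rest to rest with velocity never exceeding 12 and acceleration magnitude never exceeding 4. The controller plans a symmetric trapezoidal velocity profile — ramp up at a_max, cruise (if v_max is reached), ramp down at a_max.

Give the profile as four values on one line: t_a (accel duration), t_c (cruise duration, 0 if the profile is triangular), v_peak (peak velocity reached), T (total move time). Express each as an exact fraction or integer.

t_a=3 t_c=7 v_peak=12 T=13

(v_max)²/a_max = 12²/4 = 36
120 ≥ 36 ⇒ cruise phase
t_a = 12/4 = 3; v_peak = 12
d_cruise = 120 − 36 = 84; t_c = 84/12 = 7
T = 2·3 + 7 = 13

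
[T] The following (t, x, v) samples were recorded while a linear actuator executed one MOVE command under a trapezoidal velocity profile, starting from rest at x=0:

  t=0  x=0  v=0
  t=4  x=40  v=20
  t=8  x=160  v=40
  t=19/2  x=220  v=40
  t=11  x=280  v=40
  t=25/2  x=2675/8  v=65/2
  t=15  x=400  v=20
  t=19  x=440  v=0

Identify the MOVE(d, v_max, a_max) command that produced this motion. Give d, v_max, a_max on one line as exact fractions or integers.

final state: t=19, x=440, v=0 → d = 440
a_max = (20−0)/(4−0) = 5
max v = 40 over t∈[8,11] → v_max = 40
check: 40·(8+3) = 440 ✓

d=440 v_max=40 a_max=5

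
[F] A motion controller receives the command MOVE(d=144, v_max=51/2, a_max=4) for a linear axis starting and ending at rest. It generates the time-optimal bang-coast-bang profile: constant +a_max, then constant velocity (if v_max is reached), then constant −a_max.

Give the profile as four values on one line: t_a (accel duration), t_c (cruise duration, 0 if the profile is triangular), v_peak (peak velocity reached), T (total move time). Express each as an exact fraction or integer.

(v_max)²/a_max = (51/2)²/4 = 2601/16
144 < 2601/16 so t_c = 0
v_peak = √(144·4) = √576 = 24
t_a = 24/4 = 6; t_c = 0
T = 2·6 = 12

t_a=6 t_c=0 v_peak=24 T=12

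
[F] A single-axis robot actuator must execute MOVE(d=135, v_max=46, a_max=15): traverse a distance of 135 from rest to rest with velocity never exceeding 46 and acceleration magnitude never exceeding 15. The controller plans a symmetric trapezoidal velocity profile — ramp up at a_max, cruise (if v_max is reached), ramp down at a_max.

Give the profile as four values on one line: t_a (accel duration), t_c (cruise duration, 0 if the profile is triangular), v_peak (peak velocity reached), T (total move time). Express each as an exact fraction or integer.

t_a=3 t_c=0 v_peak=45 T=6

(v_max)²/a_max = 46²/15 = 2116/15
135 < 2116/15 ⇒ no cruise
v_peak = √(135·15) = √2025 = 45
t_a = 45/15 = 3; t_c = 0
T = 2·3 = 6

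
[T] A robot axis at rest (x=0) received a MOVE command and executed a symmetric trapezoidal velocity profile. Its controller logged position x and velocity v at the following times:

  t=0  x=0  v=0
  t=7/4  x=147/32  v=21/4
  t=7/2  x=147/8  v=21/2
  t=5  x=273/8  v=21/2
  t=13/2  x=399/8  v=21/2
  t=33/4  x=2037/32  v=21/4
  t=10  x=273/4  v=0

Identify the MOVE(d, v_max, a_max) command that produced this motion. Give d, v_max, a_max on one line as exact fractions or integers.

final state: t=10, x=273/4, v=0 → d = 273/4
a_max = (21/4−0)/(7/4−0) = 3
max v = 21/2 over t∈[7/2,13/2] → v_max = 21/2
check: 21/2·(7/2+3) = 273/4 ✓

d=273/4 v_max=21/2 a_max=3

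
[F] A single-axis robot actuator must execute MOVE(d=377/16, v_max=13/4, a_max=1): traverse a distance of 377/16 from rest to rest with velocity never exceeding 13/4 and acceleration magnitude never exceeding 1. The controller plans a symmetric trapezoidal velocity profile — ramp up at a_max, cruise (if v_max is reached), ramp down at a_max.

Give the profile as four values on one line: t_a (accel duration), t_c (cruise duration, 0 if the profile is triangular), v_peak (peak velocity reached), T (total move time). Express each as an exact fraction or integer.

(v_max)²/a_max = (13/4)²/1 = 169/16
377/16 ≥ 169/16 so v_max reached
t_a = (13/4)/1 = 13/4; v_peak = 13/4
d_cruise = 377/16 − 169/16 = 13; t_c = 13/(13/4) = 4
T = 2·13/4 + 4 = 21/2

t_a=13/4 t_c=4 v_peak=13/4 T=21/2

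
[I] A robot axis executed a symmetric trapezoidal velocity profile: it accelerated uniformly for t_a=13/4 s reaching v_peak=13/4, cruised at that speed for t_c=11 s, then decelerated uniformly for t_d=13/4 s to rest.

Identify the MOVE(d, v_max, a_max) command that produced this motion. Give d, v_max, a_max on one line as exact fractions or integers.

a_max = (13/4)/(13/4) = 1
d_a = ½·13/4·13/4 = 169/32; d_c = 13/4·11 = 143/4
d = 2·169/32 + 143/4 = 741/16
t_c = 11 > 0 → v_max = v_peak = 13/4

d=741/16 v_max=13/4 a_max=1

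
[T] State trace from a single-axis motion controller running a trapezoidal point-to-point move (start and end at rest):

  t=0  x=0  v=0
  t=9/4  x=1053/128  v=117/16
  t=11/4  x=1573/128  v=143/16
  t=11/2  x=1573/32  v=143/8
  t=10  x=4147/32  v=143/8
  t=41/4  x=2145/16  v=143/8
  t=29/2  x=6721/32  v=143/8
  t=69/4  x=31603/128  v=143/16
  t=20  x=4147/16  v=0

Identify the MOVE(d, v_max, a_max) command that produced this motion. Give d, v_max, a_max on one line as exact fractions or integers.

final state: t=20, x=4147/16, v=0 → d = 4147/16
a_max = (117/16−0)/(9/4−0) = 13/4
max v = 143/8 over t∈[11/2,29/2] → v_max = 143/8
check: 143/8·(11/2+9) = 4147/16 ✓

d=4147/16 v_max=143/8 a_max=13/4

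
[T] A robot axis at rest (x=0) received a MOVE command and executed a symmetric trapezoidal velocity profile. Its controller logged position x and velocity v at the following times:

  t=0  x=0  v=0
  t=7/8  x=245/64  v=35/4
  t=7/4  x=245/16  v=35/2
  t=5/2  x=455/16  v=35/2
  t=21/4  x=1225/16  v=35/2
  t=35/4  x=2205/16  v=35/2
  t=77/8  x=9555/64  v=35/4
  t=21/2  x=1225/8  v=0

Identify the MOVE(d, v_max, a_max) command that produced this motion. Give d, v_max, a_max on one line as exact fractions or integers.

final state: t=21/2, x=1225/8, v=0 → d = 1225/8
a_max = (35/4−0)/(7/8−0) = 10
max v = 35/2 over t∈[7/4,35/4] → v_max = 35/2
check: 35/2·(7/4+7) = 1225/8 ✓

d=1225/8 v_max=35/2 a_max=10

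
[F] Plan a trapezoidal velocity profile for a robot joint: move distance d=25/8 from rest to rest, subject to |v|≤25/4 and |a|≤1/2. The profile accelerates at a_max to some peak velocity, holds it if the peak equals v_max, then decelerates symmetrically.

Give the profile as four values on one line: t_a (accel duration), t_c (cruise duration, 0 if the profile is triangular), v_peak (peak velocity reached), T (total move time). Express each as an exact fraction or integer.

(v_max)²/a_max = (25/4)²/(1/2) = 625/8
25/8 < 625/8 so t_c = 0
v_peak = √(25/8·1/2) = √(25/16) = 5/4
t_a = (5/4)/(1/2) = 5/2; t_c = 0
T = 2·5/2 = 5

t_a=5/2 t_c=0 v_peak=5/4 T=5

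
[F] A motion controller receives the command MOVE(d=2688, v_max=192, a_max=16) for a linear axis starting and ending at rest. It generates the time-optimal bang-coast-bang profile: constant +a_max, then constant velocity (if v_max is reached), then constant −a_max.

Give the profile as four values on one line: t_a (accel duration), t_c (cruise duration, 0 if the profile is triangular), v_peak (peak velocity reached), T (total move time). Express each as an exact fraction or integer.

v_max²/a_max = 192²/16 = 2304
2688 ≥ 2304 so v_max reached
t_a = 192/16 = 12; v_peak = 192
d_cruise = 2688 − 2304 = 384; t_c = 384/192 = 2
T = 2·12 + 2 = 26

t_a=12 t_c=2 v_peak=192 T=26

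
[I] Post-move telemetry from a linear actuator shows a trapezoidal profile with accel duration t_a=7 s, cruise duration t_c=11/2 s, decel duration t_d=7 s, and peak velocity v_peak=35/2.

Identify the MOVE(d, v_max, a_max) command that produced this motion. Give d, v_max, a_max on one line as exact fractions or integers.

d=875/4 v_max=35/2 a_max=5/2

a_max = (35/2)/7 = 5/2
d_a = ½·35/2·7 = 245/4; d_c = 35/2·11/2 = 385/4
d = 2·245/4 + 385/4 = 875/4
t_c = 11/2 > 0 so v_max = 35/2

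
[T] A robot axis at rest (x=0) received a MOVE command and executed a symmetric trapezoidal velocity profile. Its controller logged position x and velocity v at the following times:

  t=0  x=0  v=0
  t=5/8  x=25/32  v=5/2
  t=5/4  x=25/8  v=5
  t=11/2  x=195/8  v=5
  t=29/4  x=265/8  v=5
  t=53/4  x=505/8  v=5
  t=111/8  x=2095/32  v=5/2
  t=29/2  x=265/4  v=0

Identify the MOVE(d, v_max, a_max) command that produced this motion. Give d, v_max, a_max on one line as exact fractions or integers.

d=265/4 v_max=5 a_max=4

final state: t=29/2, x=265/4, v=0 → d = 265/4
a_max = (5/2−0)/(5/8−0) = 4
max v = 5 over t∈[5/4,53/4] → v_max = 5
check: 5·(5/4+12) = 265/4 ✓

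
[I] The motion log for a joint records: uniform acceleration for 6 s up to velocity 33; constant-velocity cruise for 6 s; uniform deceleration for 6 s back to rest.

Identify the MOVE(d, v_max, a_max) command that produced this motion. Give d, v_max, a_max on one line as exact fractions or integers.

d=396 v_max=33 a_max=11/2

a_max = 33/6 = 11/2
d_a = ½·33·6 = 99; d_c = 33·6 = 198
d = 2·99 + 198 = 396
t_c = 6 > 0 so v_max = 33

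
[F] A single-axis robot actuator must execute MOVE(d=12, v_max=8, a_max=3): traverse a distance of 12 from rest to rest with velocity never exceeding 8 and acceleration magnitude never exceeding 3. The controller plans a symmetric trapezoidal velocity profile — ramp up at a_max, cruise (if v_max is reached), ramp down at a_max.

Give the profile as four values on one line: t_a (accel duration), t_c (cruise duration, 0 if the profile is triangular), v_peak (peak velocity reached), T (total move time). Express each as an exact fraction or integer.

t_a=2 t_c=0 v_peak=6 T=4

v_max²/a_max = 8²/3 = 64/3
12 < 64/3 → triangular
v_peak = √(12·3) = √36 = 6
t_a = 6/3 = 2; t_c = 0
T = 2·2 = 4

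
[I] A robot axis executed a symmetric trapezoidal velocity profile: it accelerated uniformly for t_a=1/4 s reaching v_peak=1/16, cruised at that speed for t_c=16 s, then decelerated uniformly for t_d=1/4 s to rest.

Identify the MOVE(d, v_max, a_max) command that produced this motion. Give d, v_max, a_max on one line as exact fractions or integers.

d=65/64 v_max=1/16 a_max=1/4

a_max = (1/16)/(1/4) = 1/4
d_a = ½·1/16·1/4 = 1/128; d_c = 1/16·16 = 1
d = 2·1/128 + 1 = 65/64
t_c = 16 > 0 so v_max = 1/16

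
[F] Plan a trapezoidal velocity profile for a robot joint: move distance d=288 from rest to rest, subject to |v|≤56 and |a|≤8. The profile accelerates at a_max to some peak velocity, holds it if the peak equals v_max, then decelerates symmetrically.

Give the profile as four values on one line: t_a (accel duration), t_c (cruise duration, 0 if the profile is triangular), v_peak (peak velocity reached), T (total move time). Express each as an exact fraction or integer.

t_a=6 t_c=0 v_peak=48 T=12

(v_max)²/a_max = 56²/8 = 392
288 < 392 ⇒ no cruise
v_peak = √(288·8) = √2304 = 48
t_a = 48/8 = 6; t_c = 0
T = 2·6 = 12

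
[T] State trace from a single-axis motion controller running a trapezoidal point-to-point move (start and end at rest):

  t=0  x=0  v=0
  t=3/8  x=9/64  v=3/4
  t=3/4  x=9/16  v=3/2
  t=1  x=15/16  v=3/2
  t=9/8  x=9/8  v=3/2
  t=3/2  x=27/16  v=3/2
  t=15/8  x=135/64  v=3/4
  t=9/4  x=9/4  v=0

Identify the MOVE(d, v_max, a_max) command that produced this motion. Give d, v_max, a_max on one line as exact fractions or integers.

final state: t=9/4, x=9/4, v=0 → d = 9/4
a_max = (3/4−0)/(3/8−0) = 2
max v = 3/2 over t∈[3/4,3/2] → v_max = 3/2
check: 3/2·(3/4+3/4) = 9/4 ✓

d=9/4 v_max=3/2 a_max=2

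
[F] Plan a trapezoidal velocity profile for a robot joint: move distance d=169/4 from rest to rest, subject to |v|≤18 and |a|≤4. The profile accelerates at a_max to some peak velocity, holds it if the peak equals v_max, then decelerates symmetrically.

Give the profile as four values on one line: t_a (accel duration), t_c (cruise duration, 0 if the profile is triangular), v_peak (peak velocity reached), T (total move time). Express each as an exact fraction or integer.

v_max²/a_max = 18²/4 = 81
169/4 < 81 → triangular
v_peak = √(169/4·4) = √169 = 13
t_a = 13/4; t_c = 0
T = 2·13/4 = 13/2

t_a=13/4 t_c=0 v_peak=13 T=13/2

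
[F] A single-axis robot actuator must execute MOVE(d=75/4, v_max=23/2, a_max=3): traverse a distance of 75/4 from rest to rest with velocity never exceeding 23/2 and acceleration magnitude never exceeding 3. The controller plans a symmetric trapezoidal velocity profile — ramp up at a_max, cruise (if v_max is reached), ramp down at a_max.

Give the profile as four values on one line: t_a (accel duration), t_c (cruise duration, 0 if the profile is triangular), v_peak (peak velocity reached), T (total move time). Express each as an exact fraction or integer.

t_a=5/2 t_c=0 v_peak=15/2 T=5

(v_max)²/a_max = (23/2)²/3 = 529/12
75/4 < 529/12 so t_c = 0
v_peak = √(75/4·3) = √(225/4) = 15/2
t_a = (15/2)/3 = 5/2; t_c = 0
T = 2·5/2 = 5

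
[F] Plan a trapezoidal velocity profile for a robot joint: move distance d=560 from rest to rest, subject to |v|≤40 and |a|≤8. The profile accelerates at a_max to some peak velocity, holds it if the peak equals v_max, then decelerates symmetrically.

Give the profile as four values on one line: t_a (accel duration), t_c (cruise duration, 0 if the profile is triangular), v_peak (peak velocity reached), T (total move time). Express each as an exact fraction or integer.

vₘ²/aₘ = 40²/8 = 200
560 ≥ 200 ⇒ cruise phase
t_a = 40/8 = 5; v_peak = 40
d_cruise = 560 − 200 = 360; t_c = 360/40 = 9
T = 2·5 + 9 = 19

t_a=5 t_c=9 v_peak=40 T=19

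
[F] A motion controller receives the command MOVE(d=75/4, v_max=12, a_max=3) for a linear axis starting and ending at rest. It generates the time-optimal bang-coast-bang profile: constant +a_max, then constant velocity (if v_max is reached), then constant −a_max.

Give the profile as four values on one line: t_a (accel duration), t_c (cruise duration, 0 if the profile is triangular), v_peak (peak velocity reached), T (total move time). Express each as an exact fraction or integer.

t_a=5/2 t_c=0 v_peak=15/2 T=5

vₘ²/aₘ = 12²/3 = 48
75/4 < 48 ⇒ no cruise
v_peak = √(75/4·3) = √(225/4) = 15/2
t_a = (15/2)/3 = 5/2; t_c = 0
T = 2·5/2 = 5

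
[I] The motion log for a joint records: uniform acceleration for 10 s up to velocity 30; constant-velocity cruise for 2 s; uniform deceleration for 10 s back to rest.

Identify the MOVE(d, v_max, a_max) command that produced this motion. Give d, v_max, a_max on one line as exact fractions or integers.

d=360 v_max=30 a_max=3

a_max = 30/10 = 3
d_a = ½·30·10 = 150; d_c = 30·2 = 60
d = 2·150 + 60 = 360
t_c = 2 > 0 → v_max = v_peak = 30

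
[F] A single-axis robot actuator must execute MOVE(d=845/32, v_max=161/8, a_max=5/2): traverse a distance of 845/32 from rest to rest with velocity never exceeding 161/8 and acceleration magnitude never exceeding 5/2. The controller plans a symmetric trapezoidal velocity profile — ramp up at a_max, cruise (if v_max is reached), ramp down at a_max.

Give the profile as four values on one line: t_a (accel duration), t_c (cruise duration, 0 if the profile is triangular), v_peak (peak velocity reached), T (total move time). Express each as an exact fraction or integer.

vₘ²/aₘ = (161/8)²/(5/2) = 25921/160
845/32 < 25921/160 → triangular
v_peak = √(845/32·5/2) = √(4225/64) = 65/8
t_a = (65/8)/(5/2) = 13/4; t_c = 0
T = 2·13/4 = 13/2

t_a=13/4 t_c=0 v_peak=65/8 T=13/2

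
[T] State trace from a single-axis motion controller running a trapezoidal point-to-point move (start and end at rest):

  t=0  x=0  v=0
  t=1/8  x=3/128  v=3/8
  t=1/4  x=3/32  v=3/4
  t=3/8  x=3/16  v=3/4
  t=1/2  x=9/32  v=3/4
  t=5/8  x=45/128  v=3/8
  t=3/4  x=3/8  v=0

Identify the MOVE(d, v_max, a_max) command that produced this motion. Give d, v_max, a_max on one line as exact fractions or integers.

d=3/8 v_max=3/4 a_max=3

final state: t=3/4, x=3/8, v=0 → d = 3/8
a_max = (3/8−0)/(1/8−0) = 3
max v = 3/4 over t∈[1/4,1/2] → v_max = 3/4
check: 3/4·(1/4+1/4) = 3/8 ✓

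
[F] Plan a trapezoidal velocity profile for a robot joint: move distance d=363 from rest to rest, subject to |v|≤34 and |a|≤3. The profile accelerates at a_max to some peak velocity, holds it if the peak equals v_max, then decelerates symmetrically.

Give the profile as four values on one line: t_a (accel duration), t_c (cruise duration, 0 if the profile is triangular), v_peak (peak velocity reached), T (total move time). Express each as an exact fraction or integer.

v_max²/a_max = 34²/3 = 1156/3
363 < 1156/3 so t_c = 0
v_peak = √(363·3) = √1089 = 33
t_a = 33/3 = 11; t_c = 0
T = 2·11 = 22

t_a=11 t_c=0 v_peak=33 T=22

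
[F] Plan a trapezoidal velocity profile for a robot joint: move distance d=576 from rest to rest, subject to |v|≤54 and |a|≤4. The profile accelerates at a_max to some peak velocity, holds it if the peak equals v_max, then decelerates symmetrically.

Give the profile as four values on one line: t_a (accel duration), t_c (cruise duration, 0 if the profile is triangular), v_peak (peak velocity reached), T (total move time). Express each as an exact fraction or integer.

(v_max)²/a_max = 54²/4 = 729
576 < 729 ⇒ no cruise
v_peak = √(576·4) = √2304 = 48
t_a = 48/4 = 12; t_c = 0
T = 2·12 = 24

t_a=12 t_c=0 v_peak=48 T=24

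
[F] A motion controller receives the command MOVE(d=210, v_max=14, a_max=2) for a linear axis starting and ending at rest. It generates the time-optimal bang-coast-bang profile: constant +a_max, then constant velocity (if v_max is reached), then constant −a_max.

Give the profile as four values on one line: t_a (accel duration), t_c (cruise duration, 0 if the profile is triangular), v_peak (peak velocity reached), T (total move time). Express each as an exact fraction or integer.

(v_max)²/a_max = 14²/2 = 98
210 ≥ 98 → trapezoidal
t_a = 14/2 = 7; v_peak = 14
d_cruise = 210 − 98 = 112; t_c = 112/14 = 8
T = 2·7 + 8 = 22

t_a=7 t_c=8 v_peak=14 T=22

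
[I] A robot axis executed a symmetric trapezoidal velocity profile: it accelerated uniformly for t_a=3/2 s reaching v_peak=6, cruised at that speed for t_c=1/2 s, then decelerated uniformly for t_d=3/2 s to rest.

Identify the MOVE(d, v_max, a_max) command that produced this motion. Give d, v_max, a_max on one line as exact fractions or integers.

d=12 v_max=6 a_max=4

a_max = 6/(3/2) = 4
d_a = ½·6·3/2 = 9/2; d_c = 6·1/2 = 3
d = 2·9/2 + 3 = 12
t_c = 1/2 > 0 ⇒ limit active, v_max = 6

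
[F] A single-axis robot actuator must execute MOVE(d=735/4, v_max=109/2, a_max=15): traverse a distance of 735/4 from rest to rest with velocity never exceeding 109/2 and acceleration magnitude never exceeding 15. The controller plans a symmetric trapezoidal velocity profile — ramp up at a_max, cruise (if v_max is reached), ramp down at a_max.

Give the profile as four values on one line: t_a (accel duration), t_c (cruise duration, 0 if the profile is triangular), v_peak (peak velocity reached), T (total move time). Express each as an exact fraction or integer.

vₘ²/aₘ = (109/2)²/15 = 11881/60
735/4 < 11881/60 so t_c = 0
v_peak = √(735/4·15) = √(11025/4) = 105/2
t_a = (105/2)/15 = 7/2; t_c = 0
T = 2·7/2 = 7

t_a=7/2 t_c=0 v_peak=105/2 T=7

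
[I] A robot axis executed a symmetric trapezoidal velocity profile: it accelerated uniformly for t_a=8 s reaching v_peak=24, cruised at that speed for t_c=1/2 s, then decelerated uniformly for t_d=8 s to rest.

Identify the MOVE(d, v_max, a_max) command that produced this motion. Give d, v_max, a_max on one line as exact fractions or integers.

a_max = 24/8 = 3
d_a = ½·24·8 = 96; d_c = 24·1/2 = 12
d = 2·96 + 12 = 204
t_c = 1/2 > 0 so v_max = 24

d=204 v_max=24 a_max=3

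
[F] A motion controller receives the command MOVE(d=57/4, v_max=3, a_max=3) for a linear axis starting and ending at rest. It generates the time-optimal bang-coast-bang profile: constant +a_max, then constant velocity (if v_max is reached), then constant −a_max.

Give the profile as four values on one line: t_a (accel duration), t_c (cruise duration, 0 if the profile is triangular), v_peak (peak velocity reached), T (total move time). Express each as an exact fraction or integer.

vₘ²/aₘ = 3²/3 = 3
57/4 ≥ 3 ⇒ cruise phase
t_a = 3/3 = 1; v_peak = 3
d_cruise = 57/4 − 3 = 45/4; t_c = (45/4)/3 = 15/4
T = 2·1 + 15/4 = 23/4

t_a=1 t_c=15/4 v_peak=3 T=23/4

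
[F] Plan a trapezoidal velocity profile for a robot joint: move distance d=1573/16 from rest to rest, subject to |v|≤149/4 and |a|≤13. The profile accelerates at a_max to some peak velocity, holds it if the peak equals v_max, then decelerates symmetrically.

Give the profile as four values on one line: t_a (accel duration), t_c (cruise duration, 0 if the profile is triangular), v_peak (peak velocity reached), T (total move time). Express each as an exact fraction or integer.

(v_max)²/a_max = (149/4)²/13 = 22201/208
1573/16 < 22201/208 so t_c = 0
v_peak = √(1573/16·13) = √(20449/16) = 143/4
t_a = (143/4)/13 = 11/4; t_c = 0
T = 2·11/4 = 11/2

t_a=11/4 t_c=0 v_peak=143/4 T=11/2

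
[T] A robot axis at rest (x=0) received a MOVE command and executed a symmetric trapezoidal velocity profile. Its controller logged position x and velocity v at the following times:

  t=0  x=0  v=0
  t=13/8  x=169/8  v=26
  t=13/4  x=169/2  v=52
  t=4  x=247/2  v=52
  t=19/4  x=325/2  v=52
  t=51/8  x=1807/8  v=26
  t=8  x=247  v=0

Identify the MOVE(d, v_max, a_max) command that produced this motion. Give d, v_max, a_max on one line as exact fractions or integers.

final state: t=8, x=247, v=0 → d = 247
a_max = (26−0)/(13/8−0) = 16
max v = 52 over t∈[13/4,19/4] → v_max = 52
check: 52·(13/4+3/2) = 247 ✓

d=247 v_max=52 a_max=16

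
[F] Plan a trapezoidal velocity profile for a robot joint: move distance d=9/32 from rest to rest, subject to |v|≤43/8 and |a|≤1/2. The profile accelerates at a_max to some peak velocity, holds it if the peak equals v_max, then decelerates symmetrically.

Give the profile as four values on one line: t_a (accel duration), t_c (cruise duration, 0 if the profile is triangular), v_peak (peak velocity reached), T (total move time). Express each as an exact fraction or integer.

t_a=3/4 t_c=0 v_peak=3/8 T=3/2

vₘ²/aₘ = (43/8)²/(1/2) = 1849/32
9/32 < 1849/32 → triangular
v_peak = √(9/32·1/2) = √(9/64) = 3/8
t_a = (3/8)/(1/2) = 3/4; t_c = 0
T = 2·3/4 = 3/2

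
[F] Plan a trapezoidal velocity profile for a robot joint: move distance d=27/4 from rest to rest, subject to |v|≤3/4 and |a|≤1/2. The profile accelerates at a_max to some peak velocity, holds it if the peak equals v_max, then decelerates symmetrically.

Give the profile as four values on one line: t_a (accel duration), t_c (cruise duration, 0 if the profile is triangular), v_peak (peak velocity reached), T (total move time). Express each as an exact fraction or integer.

t_a=3/2 t_c=15/2 v_peak=3/4 T=21/2

(v_max)²/a_max = (3/4)²/(1/2) = 9/8
27/4 ≥ 9/8 → trapezoidal
t_a = (3/4)/(1/2) = 3/2; v_peak = 3/4
d_cruise = 27/4 − 9/8 = 45/8; t_c = (45/8)/(3/4) = 15/2
T = 2·3/2 + 15/2 = 21/2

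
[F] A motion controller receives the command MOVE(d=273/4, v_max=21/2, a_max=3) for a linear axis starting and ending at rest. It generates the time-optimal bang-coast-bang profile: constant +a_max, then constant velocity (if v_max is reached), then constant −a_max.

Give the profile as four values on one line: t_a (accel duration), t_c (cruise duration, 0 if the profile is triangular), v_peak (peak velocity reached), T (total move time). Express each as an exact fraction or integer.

v_max²/a_max = (21/2)²/3 = 147/4
273/4 ≥ 147/4 ⇒ cruise phase
t_a = (21/2)/3 = 7/2; v_peak = 21/2
d_cruise = 273/4 − 147/4 = 63/2; t_c = (63/2)/(21/2) = 3
T = 2·7/2 + 3 = 10

t_a=7/2 t_c=3 v_peak=21/2 T=10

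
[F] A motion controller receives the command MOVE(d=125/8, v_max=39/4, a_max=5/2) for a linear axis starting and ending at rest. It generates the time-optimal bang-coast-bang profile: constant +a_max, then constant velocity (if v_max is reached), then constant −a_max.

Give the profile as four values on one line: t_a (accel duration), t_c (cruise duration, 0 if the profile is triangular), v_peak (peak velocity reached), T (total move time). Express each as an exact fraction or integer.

t_a=5/2 t_c=0 v_peak=25/4 T=5

vₘ²/aₘ = (39/4)²/(5/2) = 1521/40
125/8 < 1521/40 → triangular
v_peak = √(125/8·5/2) = √(625/16) = 25/4
t_a = (25/4)/(5/2) = 5/2; t_c = 0
T = 2·5/2 = 5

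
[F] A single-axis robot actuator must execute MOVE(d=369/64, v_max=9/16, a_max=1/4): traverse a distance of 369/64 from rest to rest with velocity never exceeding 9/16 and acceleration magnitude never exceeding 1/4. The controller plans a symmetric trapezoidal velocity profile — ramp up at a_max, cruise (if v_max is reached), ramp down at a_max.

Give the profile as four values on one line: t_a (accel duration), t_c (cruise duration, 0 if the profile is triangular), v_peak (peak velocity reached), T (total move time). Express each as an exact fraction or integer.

t_a=9/4 t_c=8 v_peak=9/16 T=25/2

(v_max)²/a_max = (9/16)²/(1/4) = 81/64
369/64 ≥ 81/64 so v_max reached
t_a = (9/16)/(1/4) = 9/4; v_peak = 9/16
d_cruise = 369/64 − 81/64 = 9/2; t_c = (9/2)/(9/16) = 8
T = 2·9/4 + 8 = 25/2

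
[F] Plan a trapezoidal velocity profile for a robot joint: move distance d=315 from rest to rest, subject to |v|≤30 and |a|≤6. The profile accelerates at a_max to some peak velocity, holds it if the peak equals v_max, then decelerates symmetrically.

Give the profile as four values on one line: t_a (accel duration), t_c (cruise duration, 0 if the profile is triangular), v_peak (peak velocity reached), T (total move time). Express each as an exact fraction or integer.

vₘ²/aₘ = 30²/6 = 150
315 ≥ 150 ⇒ cruise phase
t_a = 30/6 = 5; v_peak = 30
d_cruise = 315 − 150 = 165; t_c = 165/30 = 11/2
T = 2·5 + 11/2 = 31/2

t_a=5 t_c=11/2 v_peak=30 T=31/2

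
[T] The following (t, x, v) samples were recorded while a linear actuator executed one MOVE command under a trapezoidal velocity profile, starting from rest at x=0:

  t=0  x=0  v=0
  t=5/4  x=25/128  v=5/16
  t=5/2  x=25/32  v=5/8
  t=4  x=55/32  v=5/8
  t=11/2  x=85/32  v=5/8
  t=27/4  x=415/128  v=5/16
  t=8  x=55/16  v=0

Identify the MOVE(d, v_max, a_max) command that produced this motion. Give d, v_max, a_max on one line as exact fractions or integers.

final state: t=8, x=55/16, v=0 → d = 55/16
a_max = (5/16−0)/(5/4−0) = 1/4
max v = 5/8 over t∈[5/2,11/2] → v_max = 5/8
check: 5/8·(5/2+3) = 55/16 ✓

d=55/16 v_max=5/8 a_max=1/4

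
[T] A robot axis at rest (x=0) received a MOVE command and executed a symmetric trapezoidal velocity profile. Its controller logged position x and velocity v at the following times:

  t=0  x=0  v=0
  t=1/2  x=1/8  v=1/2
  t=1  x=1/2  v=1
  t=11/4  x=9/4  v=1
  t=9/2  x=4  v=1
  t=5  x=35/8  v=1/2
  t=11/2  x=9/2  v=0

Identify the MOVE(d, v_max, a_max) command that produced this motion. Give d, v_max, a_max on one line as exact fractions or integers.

final state: t=11/2, x=9/2, v=0 → d = 9/2
a_max = (1/2−0)/(1/2−0) = 1
max v = 1 over t∈[1,9/2] → v_max = 1
check: 1·(1+7/2) = 9/2 ✓

d=9/2 v_max=1 a_max=1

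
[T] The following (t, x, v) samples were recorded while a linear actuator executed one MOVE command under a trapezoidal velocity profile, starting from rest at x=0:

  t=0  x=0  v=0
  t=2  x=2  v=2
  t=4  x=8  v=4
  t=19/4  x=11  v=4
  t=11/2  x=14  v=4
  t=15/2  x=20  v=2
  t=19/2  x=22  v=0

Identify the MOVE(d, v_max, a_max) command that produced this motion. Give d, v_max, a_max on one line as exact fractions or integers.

final state: t=19/2, x=22, v=0 → d = 22
a_max = (2−0)/(2−0) = 1
max v = 4 over t∈[4,11/2] → v_max = 4
check: 4·(4+3/2) = 22 ✓

d=22 v_max=4 a_max=1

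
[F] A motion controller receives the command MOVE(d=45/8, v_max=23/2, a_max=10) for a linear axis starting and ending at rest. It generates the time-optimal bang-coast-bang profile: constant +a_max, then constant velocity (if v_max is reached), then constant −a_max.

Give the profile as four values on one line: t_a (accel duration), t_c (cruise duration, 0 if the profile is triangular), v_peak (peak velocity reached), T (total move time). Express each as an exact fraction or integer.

t_a=3/4 t_c=0 v_peak=15/2 T=3/2

vₘ²/aₘ = (23/2)²/10 = 529/40
45/8 < 529/40 so t_c = 0
v_peak = √(45/8·10) = √(225/4) = 15/2
t_a = (15/2)/10 = 3/4; t_c = 0
T = 2·3/4 = 3/2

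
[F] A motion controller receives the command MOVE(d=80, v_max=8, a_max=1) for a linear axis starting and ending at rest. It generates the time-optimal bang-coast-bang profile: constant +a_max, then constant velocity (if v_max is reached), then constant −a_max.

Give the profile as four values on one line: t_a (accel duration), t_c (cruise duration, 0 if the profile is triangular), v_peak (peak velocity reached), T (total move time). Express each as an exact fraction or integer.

t_a=8 t_c=2 v_peak=8 T=18

v_max²/a_max = 8²/1 = 64
80 ≥ 64 → trapezoidal
t_a = 8/1 = 8; v_peak = 8
d_cruise = 80 − 64 = 16; t_c = 16/8 = 2
T = 2·8 + 2 = 18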